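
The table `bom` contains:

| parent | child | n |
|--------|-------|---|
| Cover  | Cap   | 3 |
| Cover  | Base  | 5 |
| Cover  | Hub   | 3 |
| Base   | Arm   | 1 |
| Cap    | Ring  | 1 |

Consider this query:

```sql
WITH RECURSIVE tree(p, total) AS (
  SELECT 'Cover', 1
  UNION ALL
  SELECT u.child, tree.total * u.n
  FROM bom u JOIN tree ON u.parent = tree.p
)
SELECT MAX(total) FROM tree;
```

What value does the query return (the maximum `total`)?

5

Base: (Cover, total=1).
Iteration 1: components of {Cover} -> Base = 1*5 = 5, Cap = 1*3 = 3, Hub = 1*3 = 3.
Iteration 2: components of {Base,Cap,Hub} -> Arm = 5*1 = 5, Ring = 3*1 = 3.
Iteration 3: no further components; recursion stops.
total values: 1, 3, 5, 3, 3, 5; the maximum is 5.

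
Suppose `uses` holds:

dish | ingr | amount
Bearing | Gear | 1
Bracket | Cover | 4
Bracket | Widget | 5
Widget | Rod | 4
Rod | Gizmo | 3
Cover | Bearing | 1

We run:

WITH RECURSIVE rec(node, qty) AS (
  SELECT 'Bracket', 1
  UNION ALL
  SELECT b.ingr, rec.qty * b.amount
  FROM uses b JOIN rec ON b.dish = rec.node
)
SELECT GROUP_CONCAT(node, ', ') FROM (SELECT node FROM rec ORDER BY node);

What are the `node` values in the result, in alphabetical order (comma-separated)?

Base: (Bracket, qty=1).
Iteration 1: components of {Bracket} -> Cover = 1*4 = 4, Widget = 1*5 = 5.
Iteration 2: components of {Cover,Widget} -> Bearing = 4*1 = 4, Rod = 5*4 = 20.
Iteration 3: components of {Bearing,Rod} -> Gear = 4*1 = 4, Gizmo = 20*3 = 60.
Iteration 4: no further components; recursion stops.

Bearing, Bracket, Cover, Gear, Gizmo, Rod, Widget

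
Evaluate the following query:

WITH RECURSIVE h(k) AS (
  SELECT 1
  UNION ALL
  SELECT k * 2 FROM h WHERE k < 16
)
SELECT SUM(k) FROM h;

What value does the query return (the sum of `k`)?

31

Base: k=1.
Iteration 1: 1 < 16 holds -> k = 1 * 2 = 2.
Iteration 2: 2 < 16 holds -> k = 2 * 2 = 4.
Iteration 3: 4 < 16 holds -> k = 4 * 2 = 8.
Iteration 4: 8 < 16 holds -> k = 8 * 2 = 16.
Iteration 5: 16 < 16 fails; recursion stops.
SUM(k) = 1 + 2 + 4 + 8 + 16 = 31.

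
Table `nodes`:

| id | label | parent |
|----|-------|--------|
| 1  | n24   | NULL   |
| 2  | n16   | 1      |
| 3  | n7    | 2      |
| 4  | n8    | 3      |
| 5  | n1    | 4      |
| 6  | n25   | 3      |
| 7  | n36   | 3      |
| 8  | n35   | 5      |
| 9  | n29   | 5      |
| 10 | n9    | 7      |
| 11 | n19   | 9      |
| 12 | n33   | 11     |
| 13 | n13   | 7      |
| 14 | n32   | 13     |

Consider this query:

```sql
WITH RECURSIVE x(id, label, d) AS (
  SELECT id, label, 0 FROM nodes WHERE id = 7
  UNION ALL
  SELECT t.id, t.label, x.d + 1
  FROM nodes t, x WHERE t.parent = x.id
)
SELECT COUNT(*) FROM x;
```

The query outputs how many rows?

4

Base: id=7 (n36) at d 0.
Iteration 1: rows with parent in {7} -> n9 (id 10, d 1), n13 (id 13, d 1).
Iteration 2: rows with parent in {10,13} -> n32 (id 14, d 2).
Iteration 3: no rows with parent in {14}; recursion stops.
Total rows emitted: 4.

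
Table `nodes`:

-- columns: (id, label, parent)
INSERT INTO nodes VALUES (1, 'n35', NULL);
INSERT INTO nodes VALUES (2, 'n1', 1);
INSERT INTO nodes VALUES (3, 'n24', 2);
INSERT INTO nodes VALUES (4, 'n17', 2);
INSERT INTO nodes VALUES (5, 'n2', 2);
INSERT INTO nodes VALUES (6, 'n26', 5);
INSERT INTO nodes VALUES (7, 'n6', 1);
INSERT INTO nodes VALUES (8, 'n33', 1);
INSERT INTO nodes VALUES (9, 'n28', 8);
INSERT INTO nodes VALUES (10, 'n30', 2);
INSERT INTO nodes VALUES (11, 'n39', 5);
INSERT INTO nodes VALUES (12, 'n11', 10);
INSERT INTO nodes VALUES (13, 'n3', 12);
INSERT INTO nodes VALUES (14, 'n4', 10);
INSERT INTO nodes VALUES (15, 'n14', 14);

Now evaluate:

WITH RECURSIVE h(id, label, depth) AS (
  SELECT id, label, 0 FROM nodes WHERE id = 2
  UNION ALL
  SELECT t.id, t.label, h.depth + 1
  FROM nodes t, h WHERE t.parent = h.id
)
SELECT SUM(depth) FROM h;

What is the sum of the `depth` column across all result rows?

18

Base: id=2 (n1) at depth 0.
Iteration 1: rows with parent in {2} -> n24 (id 3, depth 1), n17 (id 4, depth 1), n2 (id 5, depth 1), n30 (id 10, depth 1).
Iteration 2: rows with parent in {3,4,5,10} -> n26 (id 6, depth 2), n39 (id 11, depth 2), n11 (id 12, depth 2), n4 (id 14, depth 2).
Iteration 3: rows with parent in {6,11,12,14} -> n3 (id 13, depth 3), n14 (id 15, depth 3).
Iteration 4: no rows with parent in {13,15}; recursion stops.
SUM(depth) = 0 + 1 + 1 + 1 + 1 + 2 + 2 + 2 + 2 + 3 + 3 = 18.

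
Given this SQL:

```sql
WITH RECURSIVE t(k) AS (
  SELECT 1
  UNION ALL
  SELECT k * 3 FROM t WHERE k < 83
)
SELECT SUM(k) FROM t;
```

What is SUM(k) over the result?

364

Base: k=1.
Iteration 1: 1 < 83 holds -> k = 1 * 3 = 3.
Iteration 2: 3 < 83 holds -> k = 3 * 3 = 9.
Iteration 3: 9 < 83 holds -> k = 9 * 3 = 27.
Iteration 4: 27 < 83 holds -> k = 27 * 3 = 81.
Iteration 5: 81 < 83 holds -> k = 81 * 3 = 243.
Iteration 6: 243 < 83 fails; recursion stops.
SUM(k) = 1 + 3 + 9 + 27 + 81 + 243 = 364.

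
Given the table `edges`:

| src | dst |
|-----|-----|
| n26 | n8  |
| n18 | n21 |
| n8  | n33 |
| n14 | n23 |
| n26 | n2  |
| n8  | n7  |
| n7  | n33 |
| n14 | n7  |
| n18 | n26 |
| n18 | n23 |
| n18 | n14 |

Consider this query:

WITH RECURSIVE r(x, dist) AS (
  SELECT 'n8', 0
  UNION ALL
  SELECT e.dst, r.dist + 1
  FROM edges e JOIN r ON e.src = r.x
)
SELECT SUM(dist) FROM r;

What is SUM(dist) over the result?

4

Base: (n8, dist=0).
Iteration 1: edges from {n8} -> (n33, dist=1), (n7, dist=1).
Iteration 2: edges from {n33,n7} -> (n33, dist=2).
Iteration 3: no outgoing edges from {n33}; recursion stops.
SUM(dist) = 0 + 1 + 1 + 2 = 4.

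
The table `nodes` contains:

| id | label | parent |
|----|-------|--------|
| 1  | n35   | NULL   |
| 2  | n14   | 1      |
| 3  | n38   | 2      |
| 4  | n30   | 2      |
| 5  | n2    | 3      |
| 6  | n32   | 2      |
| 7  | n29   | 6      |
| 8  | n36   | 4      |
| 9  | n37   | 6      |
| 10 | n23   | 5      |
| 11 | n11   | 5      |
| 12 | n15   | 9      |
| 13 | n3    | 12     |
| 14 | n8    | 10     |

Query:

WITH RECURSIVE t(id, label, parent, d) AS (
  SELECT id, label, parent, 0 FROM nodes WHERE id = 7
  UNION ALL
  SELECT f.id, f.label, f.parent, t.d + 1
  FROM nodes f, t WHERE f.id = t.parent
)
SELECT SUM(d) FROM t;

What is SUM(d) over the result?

Base: id=7 (n29), parent=6, d 0.
Iteration 1: join on id=6 -> n32 (id 6, parent=2, d 1).
Iteration 2: join on id=2 -> n14 (id 2, parent=1, d 2).
Iteration 3: join on id=1 -> n35 (id 1, parent=NULL, d 3).
Iteration 4: parent is NULL; no match; recursion stops.
SUM(d) = 0 + 1 + 2 + 3 = 6.

6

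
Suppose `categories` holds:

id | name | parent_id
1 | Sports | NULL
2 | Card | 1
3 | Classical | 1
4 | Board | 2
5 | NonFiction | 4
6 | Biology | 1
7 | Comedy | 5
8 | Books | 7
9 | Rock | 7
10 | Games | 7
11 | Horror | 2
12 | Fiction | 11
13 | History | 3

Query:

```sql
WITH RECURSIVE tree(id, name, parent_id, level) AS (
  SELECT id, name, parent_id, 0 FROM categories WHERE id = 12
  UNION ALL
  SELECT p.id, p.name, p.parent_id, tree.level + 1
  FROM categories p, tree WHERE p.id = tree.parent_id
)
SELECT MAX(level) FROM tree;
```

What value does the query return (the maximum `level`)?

Base: id=12 (Fiction), parent_id=11, level 0.
Iteration 1: join on id=11 -> Horror (id 11, parent_id=2, level 1).
Iteration 2: join on id=2 -> Card (id 2, parent_id=1, level 2).
Iteration 3: join on id=1 -> Sports (id 1, parent_id=NULL, level 3).
Iteration 4: parent_id is NULL; no match; recursion stops.
level values: 0, 1, 2, 3; the maximum is 3.

3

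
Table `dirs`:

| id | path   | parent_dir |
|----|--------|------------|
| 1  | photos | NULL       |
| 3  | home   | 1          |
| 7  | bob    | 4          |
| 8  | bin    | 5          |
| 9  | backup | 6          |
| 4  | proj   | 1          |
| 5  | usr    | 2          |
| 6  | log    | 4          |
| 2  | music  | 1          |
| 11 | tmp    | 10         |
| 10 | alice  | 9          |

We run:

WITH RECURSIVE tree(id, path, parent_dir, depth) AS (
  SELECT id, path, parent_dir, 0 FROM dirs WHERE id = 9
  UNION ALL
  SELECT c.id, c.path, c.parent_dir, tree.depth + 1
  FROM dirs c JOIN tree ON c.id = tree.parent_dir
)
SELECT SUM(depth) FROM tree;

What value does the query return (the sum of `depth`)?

6

Base: id=9 (backup), parent_dir=6, depth 0.
Iteration 1: join on id=6 -> log (id 6, parent_dir=4, depth 1).
Iteration 2: join on id=4 -> proj (id 4, parent_dir=1, depth 2).
Iteration 3: join on id=1 -> photos (id 1, parent_dir=NULL, depth 3).
Iteration 4: parent_dir is NULL; no match; recursion stops.
SUM(depth) = 0 + 1 + 2 + 3 = 6.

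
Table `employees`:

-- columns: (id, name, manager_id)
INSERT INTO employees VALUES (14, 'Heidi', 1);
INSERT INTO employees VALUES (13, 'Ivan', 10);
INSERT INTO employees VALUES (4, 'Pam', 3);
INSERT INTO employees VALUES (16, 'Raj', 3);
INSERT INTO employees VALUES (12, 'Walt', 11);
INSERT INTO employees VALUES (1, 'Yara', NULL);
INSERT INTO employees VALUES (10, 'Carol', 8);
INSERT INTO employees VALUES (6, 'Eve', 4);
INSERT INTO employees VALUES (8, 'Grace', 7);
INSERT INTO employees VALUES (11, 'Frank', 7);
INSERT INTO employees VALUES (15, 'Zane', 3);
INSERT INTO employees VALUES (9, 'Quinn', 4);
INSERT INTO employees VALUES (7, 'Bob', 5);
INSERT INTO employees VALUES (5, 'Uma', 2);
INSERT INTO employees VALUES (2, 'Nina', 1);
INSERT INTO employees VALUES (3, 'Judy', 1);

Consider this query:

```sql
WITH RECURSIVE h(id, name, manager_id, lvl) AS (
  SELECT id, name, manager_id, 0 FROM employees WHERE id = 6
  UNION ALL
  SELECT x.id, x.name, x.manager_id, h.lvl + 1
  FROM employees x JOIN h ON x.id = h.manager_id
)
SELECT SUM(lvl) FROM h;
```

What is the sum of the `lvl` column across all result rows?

Base: id=6 (Eve), manager_id=4, lvl 0.
Iteration 1: join on id=4 -> Pam (id 4, manager_id=3, lvl 1).
Iteration 2: join on id=3 -> Judy (id 3, manager_id=1, lvl 2).
Iteration 3: join on id=1 -> Yara (id 1, manager_id=NULL, lvl 3).
Iteration 4: manager_id is NULL; no match; recursion stops.
SUM(lvl) = 0 + 1 + 2 + 3 = 6.

6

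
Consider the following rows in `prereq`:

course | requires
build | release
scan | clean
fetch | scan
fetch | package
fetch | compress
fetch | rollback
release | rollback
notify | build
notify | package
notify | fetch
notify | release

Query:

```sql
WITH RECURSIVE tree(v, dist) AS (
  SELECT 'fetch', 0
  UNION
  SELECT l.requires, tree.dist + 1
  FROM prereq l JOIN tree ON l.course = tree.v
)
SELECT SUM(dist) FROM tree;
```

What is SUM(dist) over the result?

6

Base: (fetch, dist=0).
Iteration 1: edges from {fetch} -> (compress, dist=1), (package, dist=1), (rollback, dist=1), (scan, dist=1).
Iteration 2: edges from {compress,package,rollback,scan} -> (clean, dist=2).
Iteration 3: no outgoing edges from {clean}; recursion stops.
SUM(dist) = 0 + 1 + 1 + 1 + 1 + 2 = 6.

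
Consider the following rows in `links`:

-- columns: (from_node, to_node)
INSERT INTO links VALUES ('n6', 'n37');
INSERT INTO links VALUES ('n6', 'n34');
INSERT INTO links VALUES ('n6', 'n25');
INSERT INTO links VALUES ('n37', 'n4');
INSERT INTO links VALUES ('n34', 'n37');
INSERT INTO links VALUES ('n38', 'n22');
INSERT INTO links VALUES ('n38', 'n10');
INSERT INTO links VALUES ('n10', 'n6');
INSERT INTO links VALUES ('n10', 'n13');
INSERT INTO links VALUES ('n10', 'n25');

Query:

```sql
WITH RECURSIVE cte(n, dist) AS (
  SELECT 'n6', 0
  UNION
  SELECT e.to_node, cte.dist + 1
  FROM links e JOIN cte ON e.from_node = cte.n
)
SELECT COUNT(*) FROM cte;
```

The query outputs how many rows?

7

Base: (n6, dist=0).
Iteration 1: edges from {n6} -> (n25, dist=1), (n34, dist=1), (n37, dist=1).
Iteration 2: edges from {n25,n34,n37} -> (n37, dist=2), (n4, dist=2).
Iteration 3: edges from {n37,n4} -> (n4, dist=3).
Iteration 4: no outgoing edges from {n4}; recursion stops.
Total rows emitted: 7.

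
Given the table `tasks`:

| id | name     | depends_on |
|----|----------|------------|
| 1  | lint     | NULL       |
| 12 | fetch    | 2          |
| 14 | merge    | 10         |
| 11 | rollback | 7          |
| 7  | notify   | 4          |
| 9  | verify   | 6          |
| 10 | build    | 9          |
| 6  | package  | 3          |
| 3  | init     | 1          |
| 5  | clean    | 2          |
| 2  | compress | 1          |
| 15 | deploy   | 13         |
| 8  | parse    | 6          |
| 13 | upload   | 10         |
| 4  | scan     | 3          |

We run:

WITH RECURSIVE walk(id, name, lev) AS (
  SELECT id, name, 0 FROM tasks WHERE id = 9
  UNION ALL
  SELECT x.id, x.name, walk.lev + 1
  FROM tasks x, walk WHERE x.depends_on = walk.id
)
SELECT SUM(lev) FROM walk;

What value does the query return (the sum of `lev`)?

8

Base: id=9 (verify) at lev 0.
Iteration 1: rows with depends_on in {9} -> build (id 10, lev 1).
Iteration 2: rows with depends_on in {10} -> upload (id 13, lev 2), merge (id 14, lev 2).
Iteration 3: rows with depends_on in {13,14} -> deploy (id 15, lev 3).
Iteration 4: no rows with depends_on in {15}; recursion stops.
SUM(lev) = 0 + 1 + 2 + 2 + 3 = 8.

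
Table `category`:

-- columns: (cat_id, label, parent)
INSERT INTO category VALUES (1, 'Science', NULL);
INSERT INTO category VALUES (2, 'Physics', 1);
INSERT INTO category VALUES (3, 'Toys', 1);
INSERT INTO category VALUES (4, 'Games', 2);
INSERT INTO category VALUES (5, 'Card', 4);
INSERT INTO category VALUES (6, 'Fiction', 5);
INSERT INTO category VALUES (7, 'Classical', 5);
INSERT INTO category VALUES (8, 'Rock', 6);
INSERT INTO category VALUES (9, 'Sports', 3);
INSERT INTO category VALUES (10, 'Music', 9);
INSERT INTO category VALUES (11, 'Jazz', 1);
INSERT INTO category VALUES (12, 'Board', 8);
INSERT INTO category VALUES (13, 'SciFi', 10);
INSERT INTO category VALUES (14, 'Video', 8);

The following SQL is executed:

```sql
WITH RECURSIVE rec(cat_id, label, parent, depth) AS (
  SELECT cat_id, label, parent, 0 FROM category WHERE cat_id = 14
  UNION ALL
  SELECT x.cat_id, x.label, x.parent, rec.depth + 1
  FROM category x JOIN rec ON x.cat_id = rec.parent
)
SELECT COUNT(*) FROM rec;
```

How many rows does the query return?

Base: cat_id=14 (Video), parent=8, depth 0.
Iteration 1: join on cat_id=8 -> Rock (id 8, parent=6, depth 1).
Iteration 2: join on cat_id=6 -> Fiction (id 6, parent=5, depth 2).
Iteration 3: join on cat_id=5 -> Card (id 5, parent=4, depth 3).
Iteration 4: join on cat_id=4 -> Games (id 4, parent=2, depth 4).
Iteration 5: join on cat_id=2 -> Physics (id 2, parent=1, depth 5).
Iteration 6: join on cat_id=1 -> Science (id 1, parent=NULL, depth 6).
Iteration 7: parent is NULL; no match; recursion stops.
Total rows emitted: 7.

7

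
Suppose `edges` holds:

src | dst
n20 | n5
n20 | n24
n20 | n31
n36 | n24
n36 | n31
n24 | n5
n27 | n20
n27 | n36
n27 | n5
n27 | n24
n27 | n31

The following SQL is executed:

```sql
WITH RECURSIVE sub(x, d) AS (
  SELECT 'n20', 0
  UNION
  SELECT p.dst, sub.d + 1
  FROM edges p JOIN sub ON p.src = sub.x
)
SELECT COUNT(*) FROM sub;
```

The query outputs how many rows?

5

Base: (n20, d=0).
Iteration 1: edges from {n20} -> (n24, d=1), (n31, d=1), (n5, d=1).
Iteration 2: edges from {n24,n31,n5} -> (n5, d=2).
Iteration 3: no outgoing edges from {n5}; recursion stops.
Total rows emitted: 5.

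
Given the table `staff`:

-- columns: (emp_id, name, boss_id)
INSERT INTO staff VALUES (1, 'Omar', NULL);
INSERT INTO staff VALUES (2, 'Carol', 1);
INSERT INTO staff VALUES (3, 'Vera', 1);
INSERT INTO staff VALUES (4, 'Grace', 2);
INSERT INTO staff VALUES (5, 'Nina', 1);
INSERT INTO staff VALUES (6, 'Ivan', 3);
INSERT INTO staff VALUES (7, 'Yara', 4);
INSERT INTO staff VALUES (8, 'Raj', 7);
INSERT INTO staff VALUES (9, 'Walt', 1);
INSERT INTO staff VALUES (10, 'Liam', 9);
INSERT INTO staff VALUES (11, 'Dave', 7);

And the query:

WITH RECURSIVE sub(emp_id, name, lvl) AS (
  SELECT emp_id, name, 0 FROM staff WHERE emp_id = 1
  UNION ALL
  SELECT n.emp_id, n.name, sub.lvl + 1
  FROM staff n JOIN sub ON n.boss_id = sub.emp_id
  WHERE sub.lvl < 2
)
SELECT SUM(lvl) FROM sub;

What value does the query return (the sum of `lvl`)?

Base: emp_id=1 (Omar) at lvl 0.
Iteration 1: rows with boss_id in {1} -> Carol (id 2, lvl 1), Vera (id 3, lvl 1), Nina (id 5, lvl 1), Walt (id 9, lvl 1).
Iteration 2: rows with boss_id in {2,3,5,9} -> Grace (id 4, lvl 2), Ivan (id 6, lvl 2), Liam (id 10, lvl 2).
Iteration 3: lvl < 2 fails for all current rows; recursion stops.
SUM(lvl) = 0 + 1 + 1 + 1 + 1 + 2 + 2 + 2 = 10.

10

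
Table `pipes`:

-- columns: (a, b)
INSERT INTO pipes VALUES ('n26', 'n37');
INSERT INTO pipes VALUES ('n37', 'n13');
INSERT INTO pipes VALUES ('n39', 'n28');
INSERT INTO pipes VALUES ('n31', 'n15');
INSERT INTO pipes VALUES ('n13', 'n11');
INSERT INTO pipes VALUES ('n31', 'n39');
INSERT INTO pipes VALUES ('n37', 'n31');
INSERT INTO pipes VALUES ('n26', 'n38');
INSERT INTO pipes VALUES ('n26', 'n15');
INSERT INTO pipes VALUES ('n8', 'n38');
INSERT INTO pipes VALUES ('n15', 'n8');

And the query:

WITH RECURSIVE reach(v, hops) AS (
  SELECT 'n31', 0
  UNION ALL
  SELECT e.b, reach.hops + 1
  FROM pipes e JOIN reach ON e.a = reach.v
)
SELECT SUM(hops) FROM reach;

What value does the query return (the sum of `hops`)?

9

Base: (n31, hops=0).
Iteration 1: edges from {n31} -> (n15, hops=1), (n39, hops=1).
Iteration 2: edges from {n15,n39} -> (n28, hops=2), (n8, hops=2).
Iteration 3: edges from {n28,n8} -> (n38, hops=3).
Iteration 4: no outgoing edges from {n38}; recursion stops.
SUM(hops) = 0 + 1 + 1 + 2 + 2 + 3 = 9.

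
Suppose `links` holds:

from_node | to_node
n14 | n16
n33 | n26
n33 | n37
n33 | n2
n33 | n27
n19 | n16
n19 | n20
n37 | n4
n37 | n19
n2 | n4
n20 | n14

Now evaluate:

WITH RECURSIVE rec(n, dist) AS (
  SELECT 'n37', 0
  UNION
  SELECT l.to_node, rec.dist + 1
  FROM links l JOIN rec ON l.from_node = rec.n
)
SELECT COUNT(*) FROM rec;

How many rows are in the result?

Base: (n37, dist=0).
Iteration 1: edges from {n37} -> (n19, dist=1), (n4, dist=1).
Iteration 2: edges from {n19,n4} -> (n16, dist=2), (n20, dist=2).
Iteration 3: edges from {n16,n20} -> (n14, dist=3).
Iteration 4: edges from {n14} -> (n16, dist=4).
Iteration 5: no outgoing edges from {n16}; recursion stops.
Total rows emitted: 7.

7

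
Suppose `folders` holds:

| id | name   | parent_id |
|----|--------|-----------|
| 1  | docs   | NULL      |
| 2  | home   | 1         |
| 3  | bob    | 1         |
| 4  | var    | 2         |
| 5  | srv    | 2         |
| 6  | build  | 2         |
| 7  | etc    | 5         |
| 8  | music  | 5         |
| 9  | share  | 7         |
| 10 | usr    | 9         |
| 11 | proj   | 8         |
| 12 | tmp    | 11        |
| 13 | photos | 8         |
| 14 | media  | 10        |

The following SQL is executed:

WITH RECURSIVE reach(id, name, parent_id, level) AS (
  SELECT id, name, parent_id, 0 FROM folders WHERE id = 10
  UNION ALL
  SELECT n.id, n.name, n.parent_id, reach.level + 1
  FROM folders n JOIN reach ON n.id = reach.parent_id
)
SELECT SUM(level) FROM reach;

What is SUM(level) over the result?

15

Base: id=10 (usr), parent_id=9, level 0.
Iteration 1: join on id=9 -> share (id 9, parent_id=7, level 1).
Iteration 2: join on id=7 -> etc (id 7, parent_id=5, level 2).
Iteration 3: join on id=5 -> srv (id 5, parent_id=2, level 3).
Iteration 4: join on id=2 -> home (id 2, parent_id=1, level 4).
Iteration 5: join on id=1 -> docs (id 1, parent_id=NULL, level 5).
Iteration 6: parent_id is NULL; no match; recursion stops.
SUM(level) = 0 + 1 + 2 + 3 + 4 + 5 = 15.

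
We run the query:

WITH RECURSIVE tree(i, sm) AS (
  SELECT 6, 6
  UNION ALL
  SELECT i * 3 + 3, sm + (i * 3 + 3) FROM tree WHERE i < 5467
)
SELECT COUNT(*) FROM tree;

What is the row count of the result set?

8

Base: i=6, sm=6.
Iteration 1: 6 < 5467 holds -> i = 6 * 3 + 3 = 21, sm = 6 + 21 = 27.
Iteration 2: 21 < 5467 holds -> i = 21 * 3 + 3 = 66, sm = 27 + 66 = 93.
Iteration 3: 66 < 5467 holds -> i = 66 * 3 + 3 = 201, sm = 93 + 201 = 294.
Iteration 4: 201 < 5467 holds -> i = 201 * 3 + 3 = 606, sm = 294 + 606 = 900.
Iteration 5: 606 < 5467 holds -> i = 606 * 3 + 3 = 1821, sm = 900 + 1821 = 2721.
Iteration 6: 1821 < 5467 holds -> i = 1821 * 3 + 3 = 5466, sm = 2721 + 5466 = 8187.
Iteration 7: 5466 < 5467 holds -> i = 5466 * 3 + 3 = 16401, sm = 8187 + 16401 = 24588.
Iteration 8: 16401 < 5467 fails; recursion stops.
Total rows emitted: 8.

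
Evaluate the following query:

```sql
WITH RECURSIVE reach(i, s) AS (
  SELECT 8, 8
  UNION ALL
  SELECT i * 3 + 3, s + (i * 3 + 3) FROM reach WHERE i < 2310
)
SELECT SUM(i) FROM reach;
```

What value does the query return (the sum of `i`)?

10373

Base: i=8, s=8.
Iteration 1: 8 < 2310 holds -> i = 8 * 3 + 3 = 27, s = 8 + 27 = 35.
Iteration 2: 27 < 2310 holds -> i = 27 * 3 + 3 = 84, s = 35 + 84 = 119.
Iteration 3: 84 < 2310 holds -> i = 84 * 3 + 3 = 255, s = 119 + 255 = 374.
Iteration 4: 255 < 2310 holds -> i = 255 * 3 + 3 = 768, s = 374 + 768 = 1142.
Iteration 5: 768 < 2310 holds -> i = 768 * 3 + 3 = 2307, s = 1142 + 2307 = 3449.
Iteration 6: 2307 < 2310 holds -> i = 2307 * 3 + 3 = 6924, s = 3449 + 6924 = 10373.
Iteration 7: 6924 < 2310 fails; recursion stops.
SUM(i) = 8 + 27 + 84 + 255 + 768 + 2307 + 6924 = 10373.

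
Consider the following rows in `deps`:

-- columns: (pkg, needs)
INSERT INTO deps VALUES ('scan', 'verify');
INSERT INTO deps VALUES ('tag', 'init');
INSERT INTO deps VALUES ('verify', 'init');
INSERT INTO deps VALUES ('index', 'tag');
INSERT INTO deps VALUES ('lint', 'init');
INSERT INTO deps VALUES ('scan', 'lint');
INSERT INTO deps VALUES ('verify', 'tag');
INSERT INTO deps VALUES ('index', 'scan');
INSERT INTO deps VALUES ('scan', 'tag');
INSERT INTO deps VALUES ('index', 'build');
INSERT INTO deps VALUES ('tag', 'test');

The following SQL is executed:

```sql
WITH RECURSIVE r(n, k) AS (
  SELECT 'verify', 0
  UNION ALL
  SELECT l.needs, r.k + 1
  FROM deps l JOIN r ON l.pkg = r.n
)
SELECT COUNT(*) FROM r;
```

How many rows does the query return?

Base: (verify, k=0).
Iteration 1: edges from {verify} -> (init, k=1), (tag, k=1).
Iteration 2: edges from {init,tag} -> (init, k=2), (test, k=2).
Iteration 3: no outgoing edges from {init,test}; recursion stops.
Total rows emitted: 5.

5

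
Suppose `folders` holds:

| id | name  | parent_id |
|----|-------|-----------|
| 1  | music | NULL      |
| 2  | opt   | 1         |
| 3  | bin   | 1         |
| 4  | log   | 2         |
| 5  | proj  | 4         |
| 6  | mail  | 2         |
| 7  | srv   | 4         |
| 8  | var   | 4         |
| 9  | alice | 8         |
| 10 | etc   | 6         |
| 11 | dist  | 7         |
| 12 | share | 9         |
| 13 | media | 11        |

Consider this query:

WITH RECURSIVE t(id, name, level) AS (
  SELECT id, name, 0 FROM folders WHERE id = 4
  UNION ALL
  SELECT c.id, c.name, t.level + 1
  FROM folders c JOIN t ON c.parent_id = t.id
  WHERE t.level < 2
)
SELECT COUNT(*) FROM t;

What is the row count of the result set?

6

Base: id=4 (log) at level 0.
Iteration 1: rows with parent_id in {4} -> proj (id 5, level 1), srv (id 7, level 1), var (id 8, level 1).
Iteration 2: rows with parent_id in {5,7,8} -> alice (id 9, level 2), dist (id 11, level 2).
Iteration 3: level < 2 fails for all current rows; recursion stops.
Total rows emitted: 6.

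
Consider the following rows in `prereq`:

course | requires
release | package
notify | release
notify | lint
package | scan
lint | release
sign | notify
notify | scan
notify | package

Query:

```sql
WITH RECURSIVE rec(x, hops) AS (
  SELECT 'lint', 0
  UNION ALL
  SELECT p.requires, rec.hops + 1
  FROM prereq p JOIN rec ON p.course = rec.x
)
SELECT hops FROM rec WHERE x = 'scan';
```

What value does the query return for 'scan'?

3

Base: (lint, hops=0).
Iteration 1: edges from {lint} -> (release, hops=1).
Iteration 2: edges from {release} -> (package, hops=2).
Iteration 3: edges from {package} -> (scan, hops=3).
Iteration 4: no outgoing edges from {scan}; recursion stops.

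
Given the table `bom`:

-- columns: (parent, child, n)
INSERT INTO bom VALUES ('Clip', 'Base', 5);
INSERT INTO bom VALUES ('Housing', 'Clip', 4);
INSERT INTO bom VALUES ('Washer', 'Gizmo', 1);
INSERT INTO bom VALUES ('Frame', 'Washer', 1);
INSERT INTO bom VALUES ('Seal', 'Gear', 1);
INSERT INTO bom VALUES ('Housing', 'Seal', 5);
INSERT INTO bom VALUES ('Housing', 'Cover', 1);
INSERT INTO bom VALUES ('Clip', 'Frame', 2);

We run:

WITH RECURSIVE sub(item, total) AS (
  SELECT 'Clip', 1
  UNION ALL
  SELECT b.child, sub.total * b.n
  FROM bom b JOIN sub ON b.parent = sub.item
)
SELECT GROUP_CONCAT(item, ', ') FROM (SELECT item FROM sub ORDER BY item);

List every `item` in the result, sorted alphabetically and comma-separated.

Base: (Clip, total=1).
Iteration 1: components of {Clip} -> Base = 1*5 = 5, Frame = 1*2 = 2.
Iteration 2: components of {Base,Frame} -> Washer = 2*1 = 2.
Iteration 3: components of {Washer} -> Gizmo = 2*1 = 2.
Iteration 4: no further components; recursion stops.

Base, Clip, Frame, Gizmo, Washer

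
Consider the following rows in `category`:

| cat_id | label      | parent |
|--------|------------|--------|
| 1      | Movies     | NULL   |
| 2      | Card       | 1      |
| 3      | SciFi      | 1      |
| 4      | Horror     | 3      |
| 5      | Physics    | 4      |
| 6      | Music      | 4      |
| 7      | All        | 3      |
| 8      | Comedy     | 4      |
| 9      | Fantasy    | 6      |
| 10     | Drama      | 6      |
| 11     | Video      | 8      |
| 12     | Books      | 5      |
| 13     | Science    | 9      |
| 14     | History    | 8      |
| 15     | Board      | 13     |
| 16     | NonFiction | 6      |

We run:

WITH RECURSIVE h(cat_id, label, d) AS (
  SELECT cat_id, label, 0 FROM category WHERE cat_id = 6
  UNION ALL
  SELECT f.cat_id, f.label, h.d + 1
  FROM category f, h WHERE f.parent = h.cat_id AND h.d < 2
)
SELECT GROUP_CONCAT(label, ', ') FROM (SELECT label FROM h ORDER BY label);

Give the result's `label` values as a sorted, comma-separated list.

Base: cat_id=6 (Music) at d 0.
Iteration 1: rows with parent in {6} -> Fantasy (id 9, d 1), Drama (id 10, d 1), NonFiction (id 16, d 1).
Iteration 2: rows with parent in {9,10,16} -> Science (id 13, d 2).
Iteration 3: d < 2 fails for all current rows; recursion stops.

Drama, Fantasy, Music, NonFiction, Science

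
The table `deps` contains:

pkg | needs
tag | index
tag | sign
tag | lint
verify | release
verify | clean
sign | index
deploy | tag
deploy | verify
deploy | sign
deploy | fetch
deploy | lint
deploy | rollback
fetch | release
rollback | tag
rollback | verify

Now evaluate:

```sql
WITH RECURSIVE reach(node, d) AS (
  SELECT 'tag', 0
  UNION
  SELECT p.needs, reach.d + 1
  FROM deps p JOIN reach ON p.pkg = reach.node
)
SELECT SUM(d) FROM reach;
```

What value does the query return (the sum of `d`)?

Base: (tag, d=0).
Iteration 1: edges from {tag} -> (index, d=1), (lint, d=1), (sign, d=1).
Iteration 2: edges from {index,lint,sign} -> (index, d=2).
Iteration 3: no outgoing edges from {index}; recursion stops.
SUM(d) = 0 + 1 + 1 + 1 + 2 = 5.

5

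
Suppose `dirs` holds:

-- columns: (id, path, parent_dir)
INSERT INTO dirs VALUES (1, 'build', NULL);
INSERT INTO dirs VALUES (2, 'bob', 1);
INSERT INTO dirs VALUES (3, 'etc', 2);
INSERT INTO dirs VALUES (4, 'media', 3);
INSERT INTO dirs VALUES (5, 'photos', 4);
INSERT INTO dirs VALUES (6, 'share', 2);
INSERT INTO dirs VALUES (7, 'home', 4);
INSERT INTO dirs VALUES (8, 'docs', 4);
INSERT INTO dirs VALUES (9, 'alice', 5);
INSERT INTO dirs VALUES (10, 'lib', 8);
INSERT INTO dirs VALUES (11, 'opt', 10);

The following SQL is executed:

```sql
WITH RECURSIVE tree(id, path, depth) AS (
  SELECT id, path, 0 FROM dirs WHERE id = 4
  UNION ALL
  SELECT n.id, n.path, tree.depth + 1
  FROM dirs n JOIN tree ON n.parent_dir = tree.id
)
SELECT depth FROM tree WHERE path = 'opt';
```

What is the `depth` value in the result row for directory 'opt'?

3

Base: id=4 (media) at depth 0.
Iteration 1: rows with parent_dir in {4} -> photos (id 5, depth 1), home (id 7, depth 1), docs (id 8, depth 1).
Iteration 2: rows with parent_dir in {5,7,8} -> alice (id 9, depth 2), lib (id 10, depth 2).
Iteration 3: rows with parent_dir in {9,10} -> opt (id 11, depth 3).
Iteration 4: no rows with parent_dir in {11}; recursion stops.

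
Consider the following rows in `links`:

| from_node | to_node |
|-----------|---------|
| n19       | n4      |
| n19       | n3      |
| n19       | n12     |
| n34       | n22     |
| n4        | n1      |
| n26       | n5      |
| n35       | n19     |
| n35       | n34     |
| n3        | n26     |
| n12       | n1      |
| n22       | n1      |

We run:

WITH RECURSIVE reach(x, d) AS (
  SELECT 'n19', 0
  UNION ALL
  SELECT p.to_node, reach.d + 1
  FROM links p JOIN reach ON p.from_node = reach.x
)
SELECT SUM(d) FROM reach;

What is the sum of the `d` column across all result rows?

12

Base: (n19, d=0).
Iteration 1: edges from {n19} -> (n12, d=1), (n3, d=1), (n4, d=1).
Iteration 2: edges from {n12,n3,n4} -> (n1, d=2) x2, (n26, d=2). [UNION ALL keeps all 3 new rows, including repeats]
Iteration 3: edges from {n1,n26} -> (n5, d=3).
Iteration 4: no outgoing edges from {n5}; recursion stops.
SUM(d) = 0 + 1 + 1 + 1 + 2 + 2 + 2 + 3 = 12.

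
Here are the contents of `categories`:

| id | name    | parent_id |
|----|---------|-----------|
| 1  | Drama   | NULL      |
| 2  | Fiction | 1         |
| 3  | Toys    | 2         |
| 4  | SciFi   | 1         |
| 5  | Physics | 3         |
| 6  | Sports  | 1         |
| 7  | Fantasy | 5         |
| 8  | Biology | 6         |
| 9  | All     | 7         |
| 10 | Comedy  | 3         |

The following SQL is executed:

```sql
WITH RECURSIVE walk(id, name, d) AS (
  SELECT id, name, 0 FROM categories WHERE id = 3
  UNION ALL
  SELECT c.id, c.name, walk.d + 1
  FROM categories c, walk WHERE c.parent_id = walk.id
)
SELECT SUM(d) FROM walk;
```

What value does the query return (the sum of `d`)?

7

Base: id=3 (Toys) at d 0.
Iteration 1: rows with parent_id in {3} -> Physics (id 5, d 1), Comedy (id 10, d 1).
Iteration 2: rows with parent_id in {5,10} -> Fantasy (id 7, d 2).
Iteration 3: rows with parent_id in {7} -> All (id 9, d 3).
Iteration 4: no rows with parent_id in {9}; recursion stops.
SUM(d) = 0 + 1 + 1 + 2 + 3 = 7.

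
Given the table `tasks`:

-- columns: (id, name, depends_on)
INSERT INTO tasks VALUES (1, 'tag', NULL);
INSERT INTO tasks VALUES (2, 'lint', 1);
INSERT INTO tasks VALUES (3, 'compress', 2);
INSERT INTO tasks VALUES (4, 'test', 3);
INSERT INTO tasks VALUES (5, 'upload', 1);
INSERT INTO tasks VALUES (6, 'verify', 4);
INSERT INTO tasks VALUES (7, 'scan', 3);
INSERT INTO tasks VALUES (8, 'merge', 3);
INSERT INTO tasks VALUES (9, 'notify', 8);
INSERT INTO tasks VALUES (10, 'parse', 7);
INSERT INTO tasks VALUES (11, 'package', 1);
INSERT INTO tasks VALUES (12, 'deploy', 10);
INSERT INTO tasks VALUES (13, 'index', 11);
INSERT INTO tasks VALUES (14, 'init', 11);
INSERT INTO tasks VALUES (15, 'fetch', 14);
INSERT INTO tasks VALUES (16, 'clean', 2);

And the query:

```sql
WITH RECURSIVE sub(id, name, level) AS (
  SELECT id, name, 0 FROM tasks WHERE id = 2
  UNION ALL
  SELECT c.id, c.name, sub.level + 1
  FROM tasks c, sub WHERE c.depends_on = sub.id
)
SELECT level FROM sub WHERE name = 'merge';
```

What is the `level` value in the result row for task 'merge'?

Base: id=2 (lint) at level 0.
Iteration 1: rows with depends_on in {2} -> compress (id 3, level 1), clean (id 16, level 1).
Iteration 2: rows with depends_on in {3,16} -> test (id 4, level 2), scan (id 7, level 2), merge (id 8, level 2).
Iteration 3: rows with depends_on in {4,7,8} -> verify (id 6, level 3), notify (id 9, level 3), parse (id 10, level 3).
Iteration 4: rows with depends_on in {6,9,10} -> deploy (id 12, level 4).
Iteration 5: no rows with depends_on in {12}; recursion stops.

2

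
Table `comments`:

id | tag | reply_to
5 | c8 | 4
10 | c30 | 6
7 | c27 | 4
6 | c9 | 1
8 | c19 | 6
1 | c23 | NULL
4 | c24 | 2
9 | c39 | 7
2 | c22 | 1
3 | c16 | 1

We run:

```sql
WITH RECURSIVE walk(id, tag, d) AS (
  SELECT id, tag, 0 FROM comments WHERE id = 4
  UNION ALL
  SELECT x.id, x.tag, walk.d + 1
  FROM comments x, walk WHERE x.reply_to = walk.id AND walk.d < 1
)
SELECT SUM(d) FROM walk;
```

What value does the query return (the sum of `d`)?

2

Base: id=4 (c24) at d 0.
Iteration 1: rows with reply_to in {4} -> c8 (id 5, d 1), c27 (id 7, d 1).
Iteration 2: d < 1 fails for all current rows; recursion stops.
SUM(d) = 0 + 1 + 1 = 2.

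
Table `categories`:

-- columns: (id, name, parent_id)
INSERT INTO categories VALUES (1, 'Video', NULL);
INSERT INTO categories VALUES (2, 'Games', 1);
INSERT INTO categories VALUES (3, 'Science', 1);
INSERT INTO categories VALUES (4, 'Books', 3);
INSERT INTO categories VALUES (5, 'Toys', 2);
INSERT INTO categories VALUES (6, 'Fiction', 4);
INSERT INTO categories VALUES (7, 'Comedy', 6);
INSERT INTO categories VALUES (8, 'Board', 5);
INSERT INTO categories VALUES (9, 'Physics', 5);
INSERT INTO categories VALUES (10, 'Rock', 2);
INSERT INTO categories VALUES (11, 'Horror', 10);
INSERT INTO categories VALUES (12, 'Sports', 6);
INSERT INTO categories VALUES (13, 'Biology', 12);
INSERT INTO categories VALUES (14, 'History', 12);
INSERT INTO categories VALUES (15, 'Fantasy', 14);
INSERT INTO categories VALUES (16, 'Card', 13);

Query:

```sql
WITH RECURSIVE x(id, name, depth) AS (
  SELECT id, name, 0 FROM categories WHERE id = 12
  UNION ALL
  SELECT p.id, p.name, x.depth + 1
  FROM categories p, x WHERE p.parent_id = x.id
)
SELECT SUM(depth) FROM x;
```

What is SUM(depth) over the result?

6

Base: id=12 (Sports) at depth 0.
Iteration 1: rows with parent_id in {12} -> Biology (id 13, depth 1), History (id 14, depth 1).
Iteration 2: rows with parent_id in {13,14} -> Fantasy (id 15, depth 2), Card (id 16, depth 2).
Iteration 3: no rows with parent_id in {15,16}; recursion stops.
SUM(depth) = 0 + 1 + 1 + 2 + 2 = 6.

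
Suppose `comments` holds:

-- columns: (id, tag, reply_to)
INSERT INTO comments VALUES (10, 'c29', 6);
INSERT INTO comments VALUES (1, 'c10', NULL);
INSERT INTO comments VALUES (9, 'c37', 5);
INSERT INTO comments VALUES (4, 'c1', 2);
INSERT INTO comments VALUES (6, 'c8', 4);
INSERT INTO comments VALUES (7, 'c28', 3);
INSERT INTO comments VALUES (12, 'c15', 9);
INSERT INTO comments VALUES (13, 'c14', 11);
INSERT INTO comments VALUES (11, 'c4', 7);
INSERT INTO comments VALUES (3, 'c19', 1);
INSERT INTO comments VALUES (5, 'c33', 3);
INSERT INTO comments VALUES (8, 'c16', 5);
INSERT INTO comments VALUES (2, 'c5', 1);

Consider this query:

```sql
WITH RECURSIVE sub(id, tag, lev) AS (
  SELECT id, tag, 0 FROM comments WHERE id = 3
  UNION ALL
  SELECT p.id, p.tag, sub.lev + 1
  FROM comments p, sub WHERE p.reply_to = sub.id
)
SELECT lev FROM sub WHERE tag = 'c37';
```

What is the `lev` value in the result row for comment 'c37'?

Base: id=3 (c19) at lev 0.
Iteration 1: rows with reply_to in {3} -> c33 (id 5, lev 1), c28 (id 7, lev 1).
Iteration 2: rows with reply_to in {5,7} -> c16 (id 8, lev 2), c37 (id 9, lev 2), c4 (id 11, lev 2).
Iteration 3: rows with reply_to in {8,9,11} -> c15 (id 12, lev 3), c14 (id 13, lev 3).
Iteration 4: no rows with reply_to in {12,13}; recursion stops.

2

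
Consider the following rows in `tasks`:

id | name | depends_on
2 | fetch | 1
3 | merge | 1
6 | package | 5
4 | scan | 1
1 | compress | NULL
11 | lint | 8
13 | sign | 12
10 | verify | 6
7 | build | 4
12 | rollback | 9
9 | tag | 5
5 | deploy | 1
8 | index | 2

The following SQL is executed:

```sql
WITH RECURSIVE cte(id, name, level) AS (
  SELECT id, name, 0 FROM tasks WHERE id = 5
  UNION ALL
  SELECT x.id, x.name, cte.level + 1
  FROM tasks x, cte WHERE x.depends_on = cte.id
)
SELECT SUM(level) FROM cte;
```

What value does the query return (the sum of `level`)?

Base: id=5 (deploy) at level 0.
Iteration 1: rows with depends_on in {5} -> package (id 6, level 1), tag (id 9, level 1).
Iteration 2: rows with depends_on in {6,9} -> verify (id 10, level 2), rollback (id 12, level 2).
Iteration 3: rows with depends_on in {10,12} -> sign (id 13, level 3).
Iteration 4: no rows with depends_on in {13}; recursion stops.
SUM(level) = 0 + 1 + 1 + 2 + 2 + 3 = 9.

9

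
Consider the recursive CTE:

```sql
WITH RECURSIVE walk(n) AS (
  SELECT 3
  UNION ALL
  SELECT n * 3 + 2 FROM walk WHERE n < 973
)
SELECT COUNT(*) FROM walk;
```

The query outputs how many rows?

7

Base: n=3.
Iteration 1: 3 < 973 holds -> n = 3 * 3 + 2 = 11.
Iteration 2: 11 < 973 holds -> n = 11 * 3 + 2 = 35.
Iteration 3: 35 < 973 holds -> n = 35 * 3 + 2 = 107.
Iteration 4: 107 < 973 holds -> n = 107 * 3 + 2 = 323.
Iteration 5: 323 < 973 holds -> n = 323 * 3 + 2 = 971.
Iteration 6: 971 < 973 holds -> n = 971 * 3 + 2 = 2915.
Iteration 7: 2915 < 973 fails; recursion stops.
Total rows emitted: 7.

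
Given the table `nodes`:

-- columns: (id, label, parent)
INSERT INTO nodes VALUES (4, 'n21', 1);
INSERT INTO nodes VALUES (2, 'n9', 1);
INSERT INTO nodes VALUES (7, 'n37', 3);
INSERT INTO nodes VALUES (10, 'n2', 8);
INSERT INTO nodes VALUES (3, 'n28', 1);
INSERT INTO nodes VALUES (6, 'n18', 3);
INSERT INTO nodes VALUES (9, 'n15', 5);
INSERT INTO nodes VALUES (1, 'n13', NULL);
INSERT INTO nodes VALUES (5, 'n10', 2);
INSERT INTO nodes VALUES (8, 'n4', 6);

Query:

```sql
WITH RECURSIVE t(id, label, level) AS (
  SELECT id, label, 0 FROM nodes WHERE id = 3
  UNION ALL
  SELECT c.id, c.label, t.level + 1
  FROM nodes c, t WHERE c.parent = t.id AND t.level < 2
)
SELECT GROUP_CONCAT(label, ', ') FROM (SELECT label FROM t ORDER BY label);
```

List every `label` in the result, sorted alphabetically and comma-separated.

Base: id=3 (n28) at level 0.
Iteration 1: rows with parent in {3} -> n18 (id 6, level 1), n37 (id 7, level 1).
Iteration 2: rows with parent in {6,7} -> n4 (id 8, level 2).
Iteration 3: level < 2 fails for all current rows; recursion stops.

n18, n28, n37, n4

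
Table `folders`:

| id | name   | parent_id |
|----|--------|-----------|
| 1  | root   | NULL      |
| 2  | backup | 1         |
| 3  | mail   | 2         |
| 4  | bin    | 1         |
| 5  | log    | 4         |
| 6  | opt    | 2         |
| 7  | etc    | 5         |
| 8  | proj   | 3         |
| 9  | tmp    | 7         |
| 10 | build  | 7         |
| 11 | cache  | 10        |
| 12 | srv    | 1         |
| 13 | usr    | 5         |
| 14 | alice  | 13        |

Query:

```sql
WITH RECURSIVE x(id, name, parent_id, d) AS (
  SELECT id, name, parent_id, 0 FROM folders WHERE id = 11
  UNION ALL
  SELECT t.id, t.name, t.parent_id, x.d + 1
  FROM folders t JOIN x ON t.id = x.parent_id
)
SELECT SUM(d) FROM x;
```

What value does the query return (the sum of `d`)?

15

Base: id=11 (cache), parent_id=10, d 0.
Iteration 1: join on id=10 -> build (id 10, parent_id=7, d 1).
Iteration 2: join on id=7 -> etc (id 7, parent_id=5, d 2).
Iteration 3: join on id=5 -> log (id 5, parent_id=4, d 3).
Iteration 4: join on id=4 -> bin (id 4, parent_id=1, d 4).
Iteration 5: join on id=1 -> root (id 1, parent_id=NULL, d 5).
Iteration 6: parent_id is NULL; no match; recursion stops.
SUM(d) = 0 + 1 + 2 + 3 + 4 + 5 = 15.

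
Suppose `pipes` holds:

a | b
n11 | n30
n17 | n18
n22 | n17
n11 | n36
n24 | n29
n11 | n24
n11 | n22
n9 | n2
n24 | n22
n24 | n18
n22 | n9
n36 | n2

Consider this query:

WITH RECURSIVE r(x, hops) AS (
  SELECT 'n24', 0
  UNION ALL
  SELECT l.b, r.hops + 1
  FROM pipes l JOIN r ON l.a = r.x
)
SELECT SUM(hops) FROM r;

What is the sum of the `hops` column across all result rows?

Base: (n24, hops=0).
Iteration 1: edges from {n24} -> (n18, hops=1), (n22, hops=1), (n29, hops=1).
Iteration 2: edges from {n18,n22,n29} -> (n17, hops=2), (n9, hops=2).
Iteration 3: edges from {n17,n9} -> (n18, hops=3), (n2, hops=3).
Iteration 4: no outgoing edges from {n18,n2}; recursion stops.
SUM(hops) = 0 + 1 + 1 + 1 + 2 + 2 + 3 + 3 = 13.

13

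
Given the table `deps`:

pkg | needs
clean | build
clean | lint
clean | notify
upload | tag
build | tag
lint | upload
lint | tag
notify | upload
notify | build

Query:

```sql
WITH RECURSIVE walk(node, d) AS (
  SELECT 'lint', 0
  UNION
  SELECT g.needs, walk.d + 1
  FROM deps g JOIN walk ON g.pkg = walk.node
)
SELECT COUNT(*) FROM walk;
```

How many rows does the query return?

Base: (lint, d=0).
Iteration 1: edges from {lint} -> (tag, d=1), (upload, d=1).
Iteration 2: edges from {tag,upload} -> (tag, d=2).
Iteration 3: no outgoing edges from {tag}; recursion stops.
Total rows emitted: 4.

4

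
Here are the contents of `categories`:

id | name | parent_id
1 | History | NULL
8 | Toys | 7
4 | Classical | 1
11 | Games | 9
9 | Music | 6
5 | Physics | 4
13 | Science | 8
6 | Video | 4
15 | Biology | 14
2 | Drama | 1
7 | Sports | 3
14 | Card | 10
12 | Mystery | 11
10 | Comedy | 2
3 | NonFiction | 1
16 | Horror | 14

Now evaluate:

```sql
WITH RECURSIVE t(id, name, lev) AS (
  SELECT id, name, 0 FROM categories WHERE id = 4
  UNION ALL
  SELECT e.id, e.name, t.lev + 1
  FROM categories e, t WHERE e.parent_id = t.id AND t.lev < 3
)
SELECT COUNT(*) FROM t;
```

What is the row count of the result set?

Base: id=4 (Classical) at lev 0.
Iteration 1: rows with parent_id in {4} -> Physics (id 5, lev 1), Video (id 6, lev 1).
Iteration 2: rows with parent_id in {5,6} -> Music (id 9, lev 2).
Iteration 3: rows with parent_id in {9} -> Games (id 11, lev 3).
Iteration 4: lev < 3 fails for all current rows; recursion stops.
Total rows emitted: 5.

5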